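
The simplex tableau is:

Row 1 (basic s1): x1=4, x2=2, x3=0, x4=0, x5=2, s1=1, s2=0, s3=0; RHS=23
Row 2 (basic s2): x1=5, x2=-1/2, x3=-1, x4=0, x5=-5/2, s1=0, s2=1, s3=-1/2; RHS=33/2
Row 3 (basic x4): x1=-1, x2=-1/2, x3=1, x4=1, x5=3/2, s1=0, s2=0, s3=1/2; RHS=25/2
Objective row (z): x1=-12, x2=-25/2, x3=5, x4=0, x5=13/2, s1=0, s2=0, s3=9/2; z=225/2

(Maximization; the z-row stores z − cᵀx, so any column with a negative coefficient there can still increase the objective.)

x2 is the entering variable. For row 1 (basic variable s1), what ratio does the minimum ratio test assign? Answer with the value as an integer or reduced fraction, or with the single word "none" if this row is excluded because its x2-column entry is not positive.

Ratio = RHS / (x2 entry) = 23 / 2 = 23/2.

23/2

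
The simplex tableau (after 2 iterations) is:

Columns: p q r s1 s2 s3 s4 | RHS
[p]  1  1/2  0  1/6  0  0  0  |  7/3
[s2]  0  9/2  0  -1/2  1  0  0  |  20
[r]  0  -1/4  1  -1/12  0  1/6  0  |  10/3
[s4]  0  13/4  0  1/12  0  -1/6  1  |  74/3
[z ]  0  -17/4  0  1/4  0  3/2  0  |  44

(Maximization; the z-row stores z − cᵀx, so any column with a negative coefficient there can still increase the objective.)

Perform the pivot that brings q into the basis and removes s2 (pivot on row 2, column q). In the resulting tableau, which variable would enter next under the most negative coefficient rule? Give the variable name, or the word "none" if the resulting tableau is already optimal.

Pivot element 9/2. New z-row = old z-row − (-17/4)·(row 2/(9/2)).
Updated z-row coefficients: p: 0, q: 0, r: 0, s1: -2/9, s2: 17/18, s3: 3/2, s4: 0.
The most negative is -2/9 in column s1, so s1 would enter next.

s1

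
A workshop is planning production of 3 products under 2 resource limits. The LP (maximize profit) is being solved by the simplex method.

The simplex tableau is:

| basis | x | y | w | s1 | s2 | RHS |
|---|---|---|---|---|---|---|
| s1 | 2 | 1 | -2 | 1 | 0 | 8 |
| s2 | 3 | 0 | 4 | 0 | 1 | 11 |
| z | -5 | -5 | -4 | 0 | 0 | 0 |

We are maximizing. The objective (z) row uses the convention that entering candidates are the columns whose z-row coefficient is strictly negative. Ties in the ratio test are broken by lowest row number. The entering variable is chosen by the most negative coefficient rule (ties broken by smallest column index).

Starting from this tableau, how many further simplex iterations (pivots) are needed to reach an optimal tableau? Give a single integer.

3

pivot: x in, s2 out → z = 55/3
pivot: y in, s1 out → z = 65/3
pivot: w in, x out → z = 157/2
No improving column remains; optimal.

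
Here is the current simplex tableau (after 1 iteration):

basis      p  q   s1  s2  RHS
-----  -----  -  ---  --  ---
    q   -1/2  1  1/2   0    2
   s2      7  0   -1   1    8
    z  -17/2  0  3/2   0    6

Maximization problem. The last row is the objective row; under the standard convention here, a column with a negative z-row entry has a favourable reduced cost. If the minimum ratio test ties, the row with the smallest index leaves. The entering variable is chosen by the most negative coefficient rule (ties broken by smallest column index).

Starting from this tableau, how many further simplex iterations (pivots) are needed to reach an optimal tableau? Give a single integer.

1

pivot: p in, s2 out → z = 110/7
No improving column remains; optimal.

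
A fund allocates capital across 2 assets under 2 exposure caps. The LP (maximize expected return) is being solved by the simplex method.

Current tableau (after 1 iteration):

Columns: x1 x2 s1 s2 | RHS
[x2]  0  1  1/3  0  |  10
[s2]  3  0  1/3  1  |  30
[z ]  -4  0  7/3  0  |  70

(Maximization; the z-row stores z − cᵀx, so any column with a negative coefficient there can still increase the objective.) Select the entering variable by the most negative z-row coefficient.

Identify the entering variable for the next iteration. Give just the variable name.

x1

Objective-row coefficients: x1: -4, x2: 0, s1: 7/3, s2: 0.
The most negative is -4 in column x1, so x1 enters.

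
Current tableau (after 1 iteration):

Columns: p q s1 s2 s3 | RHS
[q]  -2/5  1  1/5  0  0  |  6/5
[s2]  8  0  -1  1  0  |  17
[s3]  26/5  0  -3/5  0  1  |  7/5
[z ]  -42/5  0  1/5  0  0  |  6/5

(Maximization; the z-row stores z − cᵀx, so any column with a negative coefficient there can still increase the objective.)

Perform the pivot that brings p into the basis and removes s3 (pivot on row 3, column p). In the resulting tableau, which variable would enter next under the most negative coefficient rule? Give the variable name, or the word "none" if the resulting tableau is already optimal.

s1

Pivot element 26/5. New z-row = old z-row − (-42/5)·(row 3/(26/5)).
Updated z-row coefficients: p: 0, q: 0, s1: -10/13, s2: 0, s3: 21/13.
The most negative is -10/13 in column s1, so s1 would enter next.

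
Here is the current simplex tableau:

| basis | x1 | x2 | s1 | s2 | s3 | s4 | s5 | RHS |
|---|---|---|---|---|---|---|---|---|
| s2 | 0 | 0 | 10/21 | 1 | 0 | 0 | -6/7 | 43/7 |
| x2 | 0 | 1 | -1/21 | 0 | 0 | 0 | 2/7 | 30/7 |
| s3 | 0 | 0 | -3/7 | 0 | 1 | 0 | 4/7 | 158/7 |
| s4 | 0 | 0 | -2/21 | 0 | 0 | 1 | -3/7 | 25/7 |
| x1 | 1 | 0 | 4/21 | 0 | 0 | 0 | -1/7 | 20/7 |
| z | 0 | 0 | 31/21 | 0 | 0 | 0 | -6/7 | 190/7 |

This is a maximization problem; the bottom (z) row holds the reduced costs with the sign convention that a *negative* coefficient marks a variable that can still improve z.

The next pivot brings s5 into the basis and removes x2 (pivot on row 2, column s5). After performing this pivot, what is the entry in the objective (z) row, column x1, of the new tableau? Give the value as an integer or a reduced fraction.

Pivot element is row 2, column s5: 2/7.
Normalize row 2: new (row 2, x1) = 0/(2/7) = 0.
z-row ← z-row − (-6/7)·(new row 2): 0 − (-6/7)·0 = 0.

0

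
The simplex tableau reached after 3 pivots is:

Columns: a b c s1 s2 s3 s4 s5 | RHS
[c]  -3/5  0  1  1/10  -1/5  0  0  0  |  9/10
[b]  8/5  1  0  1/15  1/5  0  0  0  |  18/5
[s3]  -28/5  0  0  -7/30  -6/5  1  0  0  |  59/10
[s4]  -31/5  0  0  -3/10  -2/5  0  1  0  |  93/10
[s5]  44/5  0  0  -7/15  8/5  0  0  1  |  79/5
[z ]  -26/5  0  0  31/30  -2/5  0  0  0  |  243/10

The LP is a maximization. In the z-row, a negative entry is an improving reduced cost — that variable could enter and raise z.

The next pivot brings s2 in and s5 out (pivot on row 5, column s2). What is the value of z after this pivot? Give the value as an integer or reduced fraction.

113/4

Minimum ratio for s2: (79/5)/(8/5) = 79/8.
z changes by −(z-row coeff of s2)·ratio = −(-2/5)·(79/8) = 79/20.
New z = 243/10 + (79/20) = 113/4.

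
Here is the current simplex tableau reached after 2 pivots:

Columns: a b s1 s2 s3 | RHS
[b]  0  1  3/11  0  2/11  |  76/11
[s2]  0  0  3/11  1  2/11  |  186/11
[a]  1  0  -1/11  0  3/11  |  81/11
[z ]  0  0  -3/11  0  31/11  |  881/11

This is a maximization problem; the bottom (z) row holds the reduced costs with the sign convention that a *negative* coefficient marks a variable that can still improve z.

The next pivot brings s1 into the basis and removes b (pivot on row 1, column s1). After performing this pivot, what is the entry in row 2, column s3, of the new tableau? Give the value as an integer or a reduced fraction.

0

Pivot element is row 1, column s1: 3/11.
Normalize row 1: new (row 1, s3) = (2/11)/(3/11) = 2/3.
row 2 ← row 2 − (3/11)·(new row 1): 2/11 − (3/11)·(2/3) = 0.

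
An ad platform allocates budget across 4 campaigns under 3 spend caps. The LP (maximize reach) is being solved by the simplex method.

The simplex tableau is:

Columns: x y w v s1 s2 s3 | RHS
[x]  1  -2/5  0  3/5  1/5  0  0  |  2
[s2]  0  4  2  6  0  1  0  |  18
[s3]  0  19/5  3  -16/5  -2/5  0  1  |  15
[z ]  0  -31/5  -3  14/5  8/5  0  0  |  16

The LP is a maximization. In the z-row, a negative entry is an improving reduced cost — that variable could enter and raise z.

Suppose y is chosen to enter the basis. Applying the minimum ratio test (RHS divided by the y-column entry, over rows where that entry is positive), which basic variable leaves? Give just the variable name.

s3

Ratios: row 1 (x): entry -2/5 ≤ 0, skip; row 2 (s2): 18/4 = 9/2; row 3 (s3): 15/(19/5) = 75/19.
Minimum ratio 75/19 is in the s3 row, so s3 leaves.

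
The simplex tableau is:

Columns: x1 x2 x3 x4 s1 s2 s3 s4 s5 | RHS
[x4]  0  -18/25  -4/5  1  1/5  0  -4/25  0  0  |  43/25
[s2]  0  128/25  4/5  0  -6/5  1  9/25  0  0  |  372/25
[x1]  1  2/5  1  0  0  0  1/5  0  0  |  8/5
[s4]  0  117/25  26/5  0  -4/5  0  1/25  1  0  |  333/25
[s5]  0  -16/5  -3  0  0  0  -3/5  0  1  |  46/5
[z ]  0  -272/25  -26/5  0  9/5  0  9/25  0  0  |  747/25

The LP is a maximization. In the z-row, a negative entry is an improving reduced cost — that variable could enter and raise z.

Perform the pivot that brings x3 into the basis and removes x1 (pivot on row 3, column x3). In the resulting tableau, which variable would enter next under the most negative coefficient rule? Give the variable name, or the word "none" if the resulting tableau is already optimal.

Pivot element 1. New z-row = old z-row − (-26/5)·(row 3/1).
Updated z-row coefficients: x1: 26/5, x2: -44/5, x3: 0, x4: 0, s1: 9/5, s2: 0, s3: 7/5, s4: 0, s5: 0.
The most negative is -44/5 in column x2, so x2 would enter next.

x2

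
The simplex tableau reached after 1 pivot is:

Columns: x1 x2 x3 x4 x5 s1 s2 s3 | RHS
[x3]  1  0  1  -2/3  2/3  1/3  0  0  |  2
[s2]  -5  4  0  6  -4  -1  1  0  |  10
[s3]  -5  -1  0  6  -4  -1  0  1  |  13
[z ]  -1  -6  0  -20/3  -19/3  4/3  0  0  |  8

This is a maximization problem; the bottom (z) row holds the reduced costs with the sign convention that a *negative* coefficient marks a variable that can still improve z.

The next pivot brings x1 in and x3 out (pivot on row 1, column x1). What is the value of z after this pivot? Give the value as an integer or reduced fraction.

Minimum ratio for x1: 2/1 = 2.
z changes by −(z-row coeff of x1)·ratio = −(-1)·2 = 2.
New z = 8 + 2 = 10.

10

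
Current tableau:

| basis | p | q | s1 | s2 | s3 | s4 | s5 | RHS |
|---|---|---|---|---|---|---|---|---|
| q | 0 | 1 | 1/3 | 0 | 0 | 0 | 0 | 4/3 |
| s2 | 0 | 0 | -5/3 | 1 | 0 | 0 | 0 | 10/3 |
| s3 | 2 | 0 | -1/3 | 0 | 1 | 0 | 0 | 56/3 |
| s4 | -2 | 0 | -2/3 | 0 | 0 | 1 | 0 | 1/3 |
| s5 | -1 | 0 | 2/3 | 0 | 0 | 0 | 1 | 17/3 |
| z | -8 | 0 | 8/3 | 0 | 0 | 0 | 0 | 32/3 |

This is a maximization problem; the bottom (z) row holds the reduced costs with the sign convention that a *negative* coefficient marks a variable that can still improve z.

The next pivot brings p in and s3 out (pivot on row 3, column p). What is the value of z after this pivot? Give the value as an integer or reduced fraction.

256/3

Minimum ratio for p: (56/3)/2 = 28/3.
z changes by −(z-row coeff of p)·ratio = −(-8)·(28/3) = 224/3.
New z = 32/3 + (224/3) = 256/3.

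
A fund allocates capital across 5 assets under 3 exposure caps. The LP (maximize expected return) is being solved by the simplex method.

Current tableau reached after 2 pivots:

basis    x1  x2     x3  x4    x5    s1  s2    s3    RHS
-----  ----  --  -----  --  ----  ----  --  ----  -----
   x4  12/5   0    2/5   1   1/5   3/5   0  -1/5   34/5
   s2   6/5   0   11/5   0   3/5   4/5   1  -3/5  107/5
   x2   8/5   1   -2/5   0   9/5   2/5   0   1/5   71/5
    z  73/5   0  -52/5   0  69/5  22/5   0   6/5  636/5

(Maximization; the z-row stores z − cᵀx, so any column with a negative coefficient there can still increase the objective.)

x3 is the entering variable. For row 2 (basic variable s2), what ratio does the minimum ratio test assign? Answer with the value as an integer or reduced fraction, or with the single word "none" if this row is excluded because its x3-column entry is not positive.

Ratio = RHS / (x3 entry) = (107/5) / (11/5) = 107/11.

107/11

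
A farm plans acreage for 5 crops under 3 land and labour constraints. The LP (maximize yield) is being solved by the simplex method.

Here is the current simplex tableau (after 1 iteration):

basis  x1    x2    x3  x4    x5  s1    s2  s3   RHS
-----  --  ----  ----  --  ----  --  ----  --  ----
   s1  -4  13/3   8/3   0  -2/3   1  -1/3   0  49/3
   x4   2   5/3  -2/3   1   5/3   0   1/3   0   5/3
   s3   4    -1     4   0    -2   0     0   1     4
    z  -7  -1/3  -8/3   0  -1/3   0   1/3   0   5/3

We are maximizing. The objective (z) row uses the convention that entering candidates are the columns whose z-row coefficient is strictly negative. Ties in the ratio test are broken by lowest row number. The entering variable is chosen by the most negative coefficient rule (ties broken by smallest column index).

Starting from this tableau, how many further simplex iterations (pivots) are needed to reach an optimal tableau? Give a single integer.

pivot: x1 in, x4 out → z = 15/2
pivot: x3 in, s3 out → z = 65/8
No improving column remains; optimal.

2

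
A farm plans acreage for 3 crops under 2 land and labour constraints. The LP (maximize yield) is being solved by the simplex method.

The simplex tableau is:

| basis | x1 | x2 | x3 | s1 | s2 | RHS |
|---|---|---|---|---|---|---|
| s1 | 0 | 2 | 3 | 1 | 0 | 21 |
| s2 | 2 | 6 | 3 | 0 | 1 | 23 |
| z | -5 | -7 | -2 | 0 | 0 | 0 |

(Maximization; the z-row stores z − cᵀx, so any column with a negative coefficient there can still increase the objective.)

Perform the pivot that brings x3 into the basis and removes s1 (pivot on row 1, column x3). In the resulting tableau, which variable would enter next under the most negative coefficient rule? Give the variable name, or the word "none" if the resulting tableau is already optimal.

x2

Pivot element 3. New z-row = old z-row − (-2)·(row 1/3).
Updated z-row coefficients: x1: -5, x2: -17/3, x3: 0, s1: 2/3, s2: 0.
The most negative is -17/3 in column x2, so x2 would enter next.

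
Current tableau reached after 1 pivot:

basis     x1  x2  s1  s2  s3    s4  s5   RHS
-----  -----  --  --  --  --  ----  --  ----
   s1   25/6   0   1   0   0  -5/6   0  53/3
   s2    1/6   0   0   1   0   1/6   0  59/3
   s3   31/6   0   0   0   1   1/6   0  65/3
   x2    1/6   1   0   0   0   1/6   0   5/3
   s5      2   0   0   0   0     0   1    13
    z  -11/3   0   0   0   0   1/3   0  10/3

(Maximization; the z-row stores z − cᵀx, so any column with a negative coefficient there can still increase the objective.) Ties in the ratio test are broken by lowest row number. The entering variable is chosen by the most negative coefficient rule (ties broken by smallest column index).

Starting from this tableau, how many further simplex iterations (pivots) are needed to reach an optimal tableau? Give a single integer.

pivot: x1 in, s3 out → z = 580/31
No improving column remains; optimal.

1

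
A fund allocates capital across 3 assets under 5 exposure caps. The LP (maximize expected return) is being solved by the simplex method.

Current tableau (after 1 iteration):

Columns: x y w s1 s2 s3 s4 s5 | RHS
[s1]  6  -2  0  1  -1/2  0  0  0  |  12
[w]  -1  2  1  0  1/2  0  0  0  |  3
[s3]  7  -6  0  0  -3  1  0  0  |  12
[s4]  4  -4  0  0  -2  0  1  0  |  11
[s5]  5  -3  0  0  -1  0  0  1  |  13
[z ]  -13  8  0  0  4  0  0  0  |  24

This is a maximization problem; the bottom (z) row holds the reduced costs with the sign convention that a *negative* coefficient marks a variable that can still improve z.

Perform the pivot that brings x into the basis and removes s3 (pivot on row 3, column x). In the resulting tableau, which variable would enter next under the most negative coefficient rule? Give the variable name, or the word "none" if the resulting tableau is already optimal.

y

Pivot element 7. New z-row = old z-row − (-13)·(row 3/7).
Updated z-row coefficients: x: 0, y: -22/7, w: 0, s1: 0, s2: -11/7, s3: 13/7, s4: 0, s5: 0.
The most negative is -22/7 in column y, so y would enter next.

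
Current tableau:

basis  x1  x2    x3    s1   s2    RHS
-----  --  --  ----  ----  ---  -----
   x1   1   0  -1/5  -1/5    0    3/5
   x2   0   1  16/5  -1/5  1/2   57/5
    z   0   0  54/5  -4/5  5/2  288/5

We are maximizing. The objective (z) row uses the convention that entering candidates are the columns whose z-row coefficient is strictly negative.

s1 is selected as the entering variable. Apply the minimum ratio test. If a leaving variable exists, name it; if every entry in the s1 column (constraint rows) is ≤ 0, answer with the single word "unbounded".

unbounded

s1-column entries: row 1: -1/5, row 2: -1/5. All ≤ 0, so s1 can increase without bound; the LP is unbounded in this direction.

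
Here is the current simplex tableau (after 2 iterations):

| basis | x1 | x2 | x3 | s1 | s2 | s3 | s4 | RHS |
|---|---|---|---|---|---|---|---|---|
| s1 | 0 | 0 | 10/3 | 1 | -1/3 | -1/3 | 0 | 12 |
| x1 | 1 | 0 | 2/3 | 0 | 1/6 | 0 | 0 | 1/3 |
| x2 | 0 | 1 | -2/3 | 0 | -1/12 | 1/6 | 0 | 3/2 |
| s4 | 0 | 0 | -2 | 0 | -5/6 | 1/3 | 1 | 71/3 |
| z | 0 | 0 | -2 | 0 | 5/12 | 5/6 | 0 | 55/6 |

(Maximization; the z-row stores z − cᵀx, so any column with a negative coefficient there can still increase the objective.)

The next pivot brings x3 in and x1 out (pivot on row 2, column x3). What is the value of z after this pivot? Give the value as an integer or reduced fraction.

61/6

Minimum ratio for x3: (1/3)/(2/3) = 1/2.
z changes by −(z-row coeff of x3)·ratio = −(-2)·(1/2) = 1.
New z = 55/6 + 1 = 61/6.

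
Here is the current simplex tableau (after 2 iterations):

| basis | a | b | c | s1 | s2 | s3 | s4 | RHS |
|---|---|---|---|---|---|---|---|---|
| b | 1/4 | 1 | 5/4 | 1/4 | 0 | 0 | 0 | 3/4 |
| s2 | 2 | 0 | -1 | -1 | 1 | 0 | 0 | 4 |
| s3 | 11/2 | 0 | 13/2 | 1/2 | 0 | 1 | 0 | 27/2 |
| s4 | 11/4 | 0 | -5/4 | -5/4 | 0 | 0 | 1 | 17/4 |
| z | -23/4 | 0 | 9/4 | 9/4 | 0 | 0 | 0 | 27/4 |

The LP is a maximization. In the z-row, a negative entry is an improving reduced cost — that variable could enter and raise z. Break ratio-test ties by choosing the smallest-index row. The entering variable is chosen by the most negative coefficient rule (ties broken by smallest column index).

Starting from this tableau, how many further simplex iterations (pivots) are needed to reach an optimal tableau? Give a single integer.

pivot: a in, s4 out → z = 172/11
pivot: c in, b out → z = 236/15
pivot: s1 in, c out → z = 16
No improving column remains; optimal.

3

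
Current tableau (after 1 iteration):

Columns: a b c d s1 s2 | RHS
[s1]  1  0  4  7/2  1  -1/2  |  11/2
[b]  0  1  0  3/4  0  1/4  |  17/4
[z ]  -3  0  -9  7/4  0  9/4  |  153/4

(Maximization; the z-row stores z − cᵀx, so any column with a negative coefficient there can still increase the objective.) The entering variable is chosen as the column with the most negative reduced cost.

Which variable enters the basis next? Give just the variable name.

Objective-row coefficients: a: -3, b: 0, c: -9, d: 7/4, s1: 0, s2: 9/4.
The most negative is -9 in column c, so c enters.

c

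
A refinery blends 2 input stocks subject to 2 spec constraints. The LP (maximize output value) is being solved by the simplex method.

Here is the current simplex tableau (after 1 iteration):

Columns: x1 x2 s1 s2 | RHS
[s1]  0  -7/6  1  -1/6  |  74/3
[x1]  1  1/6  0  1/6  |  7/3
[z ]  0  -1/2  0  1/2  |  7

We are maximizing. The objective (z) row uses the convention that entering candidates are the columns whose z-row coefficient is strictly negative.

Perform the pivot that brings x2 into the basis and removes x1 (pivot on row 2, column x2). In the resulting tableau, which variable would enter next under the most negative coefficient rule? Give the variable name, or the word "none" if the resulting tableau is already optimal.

none

Pivot element 1/6. New z-row = old z-row − (-1/2)·(row 2/(1/6)).
Updated z-row coefficients: x1: 3, x2: 0, s1: 0, s2: 1.
No coefficient is strictly negative; the tableau after this pivot is optimal.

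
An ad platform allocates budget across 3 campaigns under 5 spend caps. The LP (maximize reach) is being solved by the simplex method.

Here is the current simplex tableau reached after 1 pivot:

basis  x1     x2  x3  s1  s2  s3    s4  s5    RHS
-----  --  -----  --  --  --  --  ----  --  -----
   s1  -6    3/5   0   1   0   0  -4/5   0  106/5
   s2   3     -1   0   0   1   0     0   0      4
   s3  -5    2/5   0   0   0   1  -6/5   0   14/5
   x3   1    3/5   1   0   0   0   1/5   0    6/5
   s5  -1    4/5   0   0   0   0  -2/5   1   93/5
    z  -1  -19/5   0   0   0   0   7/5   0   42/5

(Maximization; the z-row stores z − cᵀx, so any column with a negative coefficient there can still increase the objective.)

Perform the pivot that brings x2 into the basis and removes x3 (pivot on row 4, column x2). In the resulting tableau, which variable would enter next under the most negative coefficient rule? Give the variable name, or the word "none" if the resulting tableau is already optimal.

none

Pivot element 3/5. New z-row = old z-row − (-19/5)·(row 4/(3/5)).
Updated z-row coefficients: x1: 16/3, x2: 0, x3: 19/3, s1: 0, s2: 0, s3: 0, s4: 8/3, s5: 0.
No coefficient is strictly negative; the tableau after this pivot is optimal.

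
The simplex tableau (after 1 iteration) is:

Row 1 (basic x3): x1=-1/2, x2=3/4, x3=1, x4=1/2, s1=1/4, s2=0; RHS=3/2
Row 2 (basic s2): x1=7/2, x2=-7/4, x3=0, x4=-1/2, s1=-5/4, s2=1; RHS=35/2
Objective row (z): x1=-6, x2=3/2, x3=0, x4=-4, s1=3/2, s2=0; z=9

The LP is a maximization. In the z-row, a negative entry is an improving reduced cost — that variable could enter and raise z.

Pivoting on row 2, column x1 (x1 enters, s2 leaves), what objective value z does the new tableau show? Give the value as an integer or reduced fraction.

Minimum ratio for x1: (35/2)/(7/2) = 5.
z changes by −(z-row coeff of x1)·ratio = −(-6)·5 = 30.
New z = 9 + 30 = 39.

39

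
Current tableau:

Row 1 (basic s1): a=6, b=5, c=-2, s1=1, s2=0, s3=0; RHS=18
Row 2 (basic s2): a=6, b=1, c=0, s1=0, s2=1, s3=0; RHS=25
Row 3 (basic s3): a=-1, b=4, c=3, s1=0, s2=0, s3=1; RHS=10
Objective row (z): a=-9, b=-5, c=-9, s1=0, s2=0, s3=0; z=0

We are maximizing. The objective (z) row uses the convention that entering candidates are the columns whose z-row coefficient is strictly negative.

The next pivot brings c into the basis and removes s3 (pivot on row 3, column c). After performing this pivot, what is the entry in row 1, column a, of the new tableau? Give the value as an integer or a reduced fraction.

Pivot element is row 3, column c: 3.
Normalize row 3: new (row 3, a) = (-1)/3 = -1/3.
row 1 ← row 1 − (-2)·(new row 3): 6 − (-2)·(-1/3) = 16/3.

16/3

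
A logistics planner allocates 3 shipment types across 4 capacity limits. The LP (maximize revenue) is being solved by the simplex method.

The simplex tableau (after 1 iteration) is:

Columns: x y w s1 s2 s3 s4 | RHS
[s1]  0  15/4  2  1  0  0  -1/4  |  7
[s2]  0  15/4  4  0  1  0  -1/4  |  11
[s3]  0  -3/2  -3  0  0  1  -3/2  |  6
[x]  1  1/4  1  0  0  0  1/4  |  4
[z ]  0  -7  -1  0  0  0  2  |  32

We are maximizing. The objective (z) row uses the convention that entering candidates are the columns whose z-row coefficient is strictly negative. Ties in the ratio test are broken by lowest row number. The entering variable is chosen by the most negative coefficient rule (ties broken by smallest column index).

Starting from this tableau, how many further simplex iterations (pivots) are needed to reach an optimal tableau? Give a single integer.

1

pivot: y in, s1 out → z = 676/15
No improving column remains; optimal.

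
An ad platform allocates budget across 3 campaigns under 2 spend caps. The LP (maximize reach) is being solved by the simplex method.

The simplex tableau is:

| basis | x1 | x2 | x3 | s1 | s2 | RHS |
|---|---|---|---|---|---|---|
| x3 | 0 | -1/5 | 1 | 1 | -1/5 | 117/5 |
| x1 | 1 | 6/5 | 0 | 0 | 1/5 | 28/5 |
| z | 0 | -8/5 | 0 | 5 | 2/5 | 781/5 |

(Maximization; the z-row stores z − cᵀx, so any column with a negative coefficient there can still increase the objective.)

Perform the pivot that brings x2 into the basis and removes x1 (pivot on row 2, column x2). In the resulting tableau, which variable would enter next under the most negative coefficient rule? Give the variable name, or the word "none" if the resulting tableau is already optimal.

none

Pivot element 6/5. New z-row = old z-row − (-8/5)·(row 2/(6/5)).
Updated z-row coefficients: x1: 4/3, x2: 0, x3: 0, s1: 5, s2: 2/3.
No coefficient is strictly negative; the tableau after this pivot is optimal.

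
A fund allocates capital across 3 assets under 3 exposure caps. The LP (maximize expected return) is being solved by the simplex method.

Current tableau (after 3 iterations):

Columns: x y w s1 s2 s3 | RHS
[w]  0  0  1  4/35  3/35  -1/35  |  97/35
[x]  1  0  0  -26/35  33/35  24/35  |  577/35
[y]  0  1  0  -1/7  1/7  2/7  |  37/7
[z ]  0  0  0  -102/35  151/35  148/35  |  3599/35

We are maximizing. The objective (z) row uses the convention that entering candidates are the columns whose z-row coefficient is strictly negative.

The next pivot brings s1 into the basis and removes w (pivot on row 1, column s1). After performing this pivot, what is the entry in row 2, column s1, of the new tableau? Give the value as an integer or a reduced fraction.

Pivot element is row 1, column s1: 4/35.
Normalize row 1: new (row 1, s1) = (4/35)/(4/35) = 1.
row 2 ← row 2 − (-26/35)·(new row 1): -26/35 − (-26/35)·1 = 0.

0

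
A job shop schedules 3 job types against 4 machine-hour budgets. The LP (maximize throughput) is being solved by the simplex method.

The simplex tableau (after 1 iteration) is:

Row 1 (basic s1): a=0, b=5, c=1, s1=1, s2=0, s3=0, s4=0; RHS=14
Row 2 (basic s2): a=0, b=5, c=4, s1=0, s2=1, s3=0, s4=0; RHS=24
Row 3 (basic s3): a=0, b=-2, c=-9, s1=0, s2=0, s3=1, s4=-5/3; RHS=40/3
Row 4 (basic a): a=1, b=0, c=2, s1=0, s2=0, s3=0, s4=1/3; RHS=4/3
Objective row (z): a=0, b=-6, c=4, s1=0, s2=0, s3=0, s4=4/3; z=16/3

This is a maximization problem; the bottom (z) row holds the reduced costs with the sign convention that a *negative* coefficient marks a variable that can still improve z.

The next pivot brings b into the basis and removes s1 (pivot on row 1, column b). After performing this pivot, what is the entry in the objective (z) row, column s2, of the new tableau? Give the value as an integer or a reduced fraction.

Pivot element is row 1, column b: 5.
Normalize row 1: new (row 1, s2) = 0/5 = 0.
z-row ← z-row − (-6)·(new row 1): 0 − (-6)·0 = 0.

0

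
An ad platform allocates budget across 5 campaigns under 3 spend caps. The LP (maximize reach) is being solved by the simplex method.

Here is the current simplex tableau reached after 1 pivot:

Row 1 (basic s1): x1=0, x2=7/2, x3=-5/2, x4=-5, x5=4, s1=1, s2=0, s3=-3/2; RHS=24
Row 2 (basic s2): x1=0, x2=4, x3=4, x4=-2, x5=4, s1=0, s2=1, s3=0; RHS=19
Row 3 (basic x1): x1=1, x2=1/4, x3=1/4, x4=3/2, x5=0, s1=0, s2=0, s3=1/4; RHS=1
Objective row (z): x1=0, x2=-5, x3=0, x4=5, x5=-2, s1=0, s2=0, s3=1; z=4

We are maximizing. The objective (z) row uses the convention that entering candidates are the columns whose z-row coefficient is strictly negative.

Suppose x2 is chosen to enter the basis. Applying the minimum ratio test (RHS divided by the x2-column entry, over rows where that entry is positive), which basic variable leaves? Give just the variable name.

Ratios: row 1 (s1): 24/(7/2) = 48/7; row 2 (s2): 19/4 = 19/4; row 3 (x1): 1/(1/4) = 4.
Minimum ratio 4 is in the x1 row, so x1 leaves.

x1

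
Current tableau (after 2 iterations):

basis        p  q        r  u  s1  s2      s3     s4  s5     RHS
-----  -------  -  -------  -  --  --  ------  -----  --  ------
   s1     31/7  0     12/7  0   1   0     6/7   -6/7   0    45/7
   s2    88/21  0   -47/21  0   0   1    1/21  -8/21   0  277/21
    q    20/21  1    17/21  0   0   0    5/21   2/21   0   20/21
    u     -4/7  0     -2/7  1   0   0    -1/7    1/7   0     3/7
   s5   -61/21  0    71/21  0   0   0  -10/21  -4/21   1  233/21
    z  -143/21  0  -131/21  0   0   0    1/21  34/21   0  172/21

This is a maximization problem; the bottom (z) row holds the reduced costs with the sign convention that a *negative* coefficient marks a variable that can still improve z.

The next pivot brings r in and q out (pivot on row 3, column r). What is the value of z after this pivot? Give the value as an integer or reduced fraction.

Minimum ratio for r: (20/21)/(17/21) = 20/17.
z changes by −(z-row coeff of r)·ratio = −(-131/21)·(20/17) = 2620/357.
New z = 172/21 + (2620/357) = 264/17.

264/17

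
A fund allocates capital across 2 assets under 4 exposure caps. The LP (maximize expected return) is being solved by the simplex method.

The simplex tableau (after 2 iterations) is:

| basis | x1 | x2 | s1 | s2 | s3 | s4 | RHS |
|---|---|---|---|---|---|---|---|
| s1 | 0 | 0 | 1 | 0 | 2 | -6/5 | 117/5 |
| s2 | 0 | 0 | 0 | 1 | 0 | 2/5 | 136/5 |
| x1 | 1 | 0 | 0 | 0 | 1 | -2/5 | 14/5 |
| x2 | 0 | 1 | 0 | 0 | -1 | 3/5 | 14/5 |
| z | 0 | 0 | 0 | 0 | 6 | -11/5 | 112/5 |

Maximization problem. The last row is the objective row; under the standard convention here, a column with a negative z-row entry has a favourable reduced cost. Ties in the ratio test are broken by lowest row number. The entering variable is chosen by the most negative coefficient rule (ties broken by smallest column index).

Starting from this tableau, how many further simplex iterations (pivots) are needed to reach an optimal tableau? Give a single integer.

pivot: s4 in, x2 out → z = 98/3
No improving column remains; optimal.

1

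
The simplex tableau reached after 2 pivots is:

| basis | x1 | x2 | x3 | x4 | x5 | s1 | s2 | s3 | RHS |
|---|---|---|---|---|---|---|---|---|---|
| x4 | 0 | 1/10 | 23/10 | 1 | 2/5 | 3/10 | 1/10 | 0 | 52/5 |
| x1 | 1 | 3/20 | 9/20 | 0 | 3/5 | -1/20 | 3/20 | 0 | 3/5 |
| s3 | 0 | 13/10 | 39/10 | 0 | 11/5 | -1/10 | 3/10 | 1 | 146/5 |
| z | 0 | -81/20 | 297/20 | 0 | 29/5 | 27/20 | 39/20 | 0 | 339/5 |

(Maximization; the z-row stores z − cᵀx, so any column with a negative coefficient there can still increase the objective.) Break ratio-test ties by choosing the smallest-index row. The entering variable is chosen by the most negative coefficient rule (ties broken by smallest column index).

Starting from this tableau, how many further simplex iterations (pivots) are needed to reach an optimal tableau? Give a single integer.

1

pivot: x2 in, x1 out → z = 84
No improving column remains; optimal.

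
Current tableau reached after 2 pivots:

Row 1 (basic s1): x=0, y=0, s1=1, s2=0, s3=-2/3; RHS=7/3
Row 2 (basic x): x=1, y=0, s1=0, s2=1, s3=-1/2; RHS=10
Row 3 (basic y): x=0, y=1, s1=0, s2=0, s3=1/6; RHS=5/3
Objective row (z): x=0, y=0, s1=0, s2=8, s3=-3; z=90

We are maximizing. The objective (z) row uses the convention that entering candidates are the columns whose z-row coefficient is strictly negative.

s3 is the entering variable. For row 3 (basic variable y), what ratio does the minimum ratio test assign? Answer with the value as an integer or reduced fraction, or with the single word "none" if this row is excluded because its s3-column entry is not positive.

10

Ratio = RHS / (s3 entry) = (5/3) / (1/6) = 10.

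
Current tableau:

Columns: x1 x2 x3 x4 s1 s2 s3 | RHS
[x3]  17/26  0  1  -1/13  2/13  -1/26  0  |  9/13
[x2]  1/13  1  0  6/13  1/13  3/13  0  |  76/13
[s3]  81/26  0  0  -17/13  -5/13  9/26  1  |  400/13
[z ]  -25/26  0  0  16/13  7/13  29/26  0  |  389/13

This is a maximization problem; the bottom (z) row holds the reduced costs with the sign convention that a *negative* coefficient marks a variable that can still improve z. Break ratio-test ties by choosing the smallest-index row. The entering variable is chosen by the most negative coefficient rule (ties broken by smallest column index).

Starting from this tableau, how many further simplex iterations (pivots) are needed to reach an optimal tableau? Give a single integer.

pivot: x1 in, x3 out → z = 526/17
No improving column remains; optimal.

1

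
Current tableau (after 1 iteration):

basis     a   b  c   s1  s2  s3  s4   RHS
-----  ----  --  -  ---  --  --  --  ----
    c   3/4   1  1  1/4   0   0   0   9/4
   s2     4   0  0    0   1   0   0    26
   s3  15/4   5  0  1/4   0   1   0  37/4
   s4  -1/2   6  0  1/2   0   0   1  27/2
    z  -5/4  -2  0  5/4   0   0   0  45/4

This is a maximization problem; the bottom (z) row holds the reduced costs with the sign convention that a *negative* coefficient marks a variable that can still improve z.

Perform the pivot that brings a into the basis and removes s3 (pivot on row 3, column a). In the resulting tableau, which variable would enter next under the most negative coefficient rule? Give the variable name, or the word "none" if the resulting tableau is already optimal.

b

Pivot element 15/4. New z-row = old z-row − (-5/4)·(row 3/(15/4)).
Updated z-row coefficients: a: 0, b: -1/3, c: 0, s1: 4/3, s2: 0, s3: 1/3, s4: 0.
The most negative is -1/3 in column b, so b would enter next.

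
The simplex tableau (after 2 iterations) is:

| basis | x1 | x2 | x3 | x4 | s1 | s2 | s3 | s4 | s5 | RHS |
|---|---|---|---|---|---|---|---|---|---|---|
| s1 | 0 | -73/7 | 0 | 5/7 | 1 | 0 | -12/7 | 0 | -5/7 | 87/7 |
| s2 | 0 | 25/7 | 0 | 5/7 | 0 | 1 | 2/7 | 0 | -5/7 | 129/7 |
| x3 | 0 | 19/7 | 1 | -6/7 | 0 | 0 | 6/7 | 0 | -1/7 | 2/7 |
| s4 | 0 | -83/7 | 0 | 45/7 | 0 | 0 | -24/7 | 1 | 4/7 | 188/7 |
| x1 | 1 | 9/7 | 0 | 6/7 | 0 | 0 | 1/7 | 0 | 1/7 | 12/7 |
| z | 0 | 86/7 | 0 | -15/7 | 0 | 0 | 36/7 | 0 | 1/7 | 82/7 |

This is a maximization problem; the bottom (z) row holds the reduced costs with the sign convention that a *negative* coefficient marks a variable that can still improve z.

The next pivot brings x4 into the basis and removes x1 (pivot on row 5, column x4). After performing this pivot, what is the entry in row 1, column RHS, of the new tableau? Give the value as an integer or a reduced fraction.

11

Pivot element is row 5, column x4: 6/7.
Normalize row 5: new (row 5, RHS) = (12/7)/(6/7) = 2.
row 1 ← row 1 − (5/7)·(new row 5): 87/7 − (5/7)·2 = 11.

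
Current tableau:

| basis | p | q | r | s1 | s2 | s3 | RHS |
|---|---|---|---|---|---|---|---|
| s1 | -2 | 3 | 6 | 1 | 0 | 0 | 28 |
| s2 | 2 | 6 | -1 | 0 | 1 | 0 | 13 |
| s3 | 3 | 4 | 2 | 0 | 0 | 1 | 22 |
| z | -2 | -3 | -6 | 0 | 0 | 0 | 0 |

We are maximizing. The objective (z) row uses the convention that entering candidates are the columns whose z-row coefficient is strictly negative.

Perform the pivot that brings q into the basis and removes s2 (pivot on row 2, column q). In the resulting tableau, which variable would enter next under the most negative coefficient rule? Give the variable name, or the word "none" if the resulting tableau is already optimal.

Pivot element 6. New z-row = old z-row − (-3)·(row 2/6).
Updated z-row coefficients: p: -1, q: 0, r: -13/2, s1: 0, s2: 1/2, s3: 0.
The most negative is -13/2 in column r, so r would enter next.

r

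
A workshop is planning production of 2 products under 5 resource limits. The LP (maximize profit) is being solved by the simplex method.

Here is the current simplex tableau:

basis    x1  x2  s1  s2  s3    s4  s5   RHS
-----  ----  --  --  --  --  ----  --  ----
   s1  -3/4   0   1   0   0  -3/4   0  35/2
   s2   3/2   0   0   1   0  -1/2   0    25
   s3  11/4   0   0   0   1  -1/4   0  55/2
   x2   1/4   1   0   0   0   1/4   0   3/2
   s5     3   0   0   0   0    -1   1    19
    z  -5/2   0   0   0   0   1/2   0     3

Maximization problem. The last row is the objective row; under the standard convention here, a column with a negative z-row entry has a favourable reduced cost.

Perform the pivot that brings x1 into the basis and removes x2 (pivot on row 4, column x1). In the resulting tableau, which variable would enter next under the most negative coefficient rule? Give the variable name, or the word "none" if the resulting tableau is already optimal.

Pivot element 1/4. New z-row = old z-row − (-5/2)·(row 4/(1/4)).
Updated z-row coefficients: x1: 0, x2: 10, s1: 0, s2: 0, s3: 0, s4: 3, s5: 0.
No coefficient is strictly negative; the tableau after this pivot is optimal.

none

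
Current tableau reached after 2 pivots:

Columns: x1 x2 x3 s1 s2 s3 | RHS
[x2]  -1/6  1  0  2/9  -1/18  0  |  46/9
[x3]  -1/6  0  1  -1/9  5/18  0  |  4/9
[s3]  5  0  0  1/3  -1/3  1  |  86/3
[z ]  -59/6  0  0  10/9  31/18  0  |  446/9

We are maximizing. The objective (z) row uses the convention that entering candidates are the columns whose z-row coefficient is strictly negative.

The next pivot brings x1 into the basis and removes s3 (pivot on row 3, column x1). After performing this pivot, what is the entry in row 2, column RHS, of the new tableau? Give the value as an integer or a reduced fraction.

Pivot element is row 3, column x1: 5.
Normalize row 3: new (row 3, RHS) = (86/3)/5 = 86/15.
row 2 ← row 2 − (-1/6)·(new row 3): 4/9 − (-1/6)·(86/15) = 7/5.

7/5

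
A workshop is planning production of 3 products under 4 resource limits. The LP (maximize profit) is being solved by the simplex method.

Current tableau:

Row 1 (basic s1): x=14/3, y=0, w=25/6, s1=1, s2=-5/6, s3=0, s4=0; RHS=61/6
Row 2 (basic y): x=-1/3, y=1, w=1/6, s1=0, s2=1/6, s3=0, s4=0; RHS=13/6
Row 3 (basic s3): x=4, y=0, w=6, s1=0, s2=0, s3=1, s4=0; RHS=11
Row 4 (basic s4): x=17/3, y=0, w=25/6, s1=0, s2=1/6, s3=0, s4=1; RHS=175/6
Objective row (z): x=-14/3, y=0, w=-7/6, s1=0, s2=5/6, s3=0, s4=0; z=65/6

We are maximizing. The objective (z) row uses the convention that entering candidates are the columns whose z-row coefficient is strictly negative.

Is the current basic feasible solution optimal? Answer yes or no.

no

Column x has objective-row coefficient -14/3, which is negative; an improving pivot exists, so not yet optimal.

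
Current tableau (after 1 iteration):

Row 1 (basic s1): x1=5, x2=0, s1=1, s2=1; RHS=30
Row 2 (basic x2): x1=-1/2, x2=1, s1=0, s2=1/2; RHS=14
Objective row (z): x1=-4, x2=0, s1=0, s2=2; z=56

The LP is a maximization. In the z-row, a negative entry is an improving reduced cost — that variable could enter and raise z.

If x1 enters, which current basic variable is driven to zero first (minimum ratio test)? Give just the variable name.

s1

Ratios: row 1 (s1): 30/5 = 6; row 2 (x2): entry -1/2 ≤ 0, skip.
Minimum ratio 6 is in the s1 row, so s1 leaves.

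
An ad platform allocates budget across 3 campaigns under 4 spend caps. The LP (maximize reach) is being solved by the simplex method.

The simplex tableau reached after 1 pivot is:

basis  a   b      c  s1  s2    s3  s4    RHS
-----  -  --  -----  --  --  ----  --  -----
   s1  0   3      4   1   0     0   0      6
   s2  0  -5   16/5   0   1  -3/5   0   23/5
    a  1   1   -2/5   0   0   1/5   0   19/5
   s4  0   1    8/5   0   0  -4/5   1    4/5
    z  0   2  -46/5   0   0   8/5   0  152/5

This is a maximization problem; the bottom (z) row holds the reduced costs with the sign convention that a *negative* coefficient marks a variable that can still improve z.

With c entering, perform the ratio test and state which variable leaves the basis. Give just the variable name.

s4

Ratios: row 1 (s1): 6/4 = 3/2; row 2 (s2): (23/5)/(16/5) = 23/16; row 3 (a): entry -2/5 ≤ 0, skip; row 4 (s4): (4/5)/(8/5) = 1/2.
Minimum ratio 1/2 is in the s4 row, so s4 leaves.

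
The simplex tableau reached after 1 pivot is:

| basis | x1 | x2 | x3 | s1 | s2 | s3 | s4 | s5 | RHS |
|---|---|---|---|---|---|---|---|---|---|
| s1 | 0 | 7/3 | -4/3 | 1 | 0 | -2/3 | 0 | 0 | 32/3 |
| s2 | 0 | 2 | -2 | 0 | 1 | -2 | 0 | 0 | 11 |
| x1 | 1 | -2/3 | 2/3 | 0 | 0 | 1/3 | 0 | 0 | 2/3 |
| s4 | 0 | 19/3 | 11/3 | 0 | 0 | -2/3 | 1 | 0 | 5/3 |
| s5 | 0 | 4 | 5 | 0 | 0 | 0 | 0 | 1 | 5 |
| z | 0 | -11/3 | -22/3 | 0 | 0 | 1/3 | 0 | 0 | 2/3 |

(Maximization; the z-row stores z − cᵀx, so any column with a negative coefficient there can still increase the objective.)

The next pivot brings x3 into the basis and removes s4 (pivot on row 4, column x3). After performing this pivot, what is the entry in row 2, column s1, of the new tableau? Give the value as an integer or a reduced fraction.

Pivot element is row 4, column x3: 11/3.
Normalize row 4: new (row 4, s1) = 0/(11/3) = 0.
row 2 ← row 2 − (-2)·(new row 4): 0 − (-2)·0 = 0.

0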